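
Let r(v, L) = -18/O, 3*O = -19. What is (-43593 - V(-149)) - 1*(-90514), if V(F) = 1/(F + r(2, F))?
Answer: 130299636/2777 ≈ 46921.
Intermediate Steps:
O = -19/3 (O = (⅓)*(-19) = -19/3 ≈ -6.3333)
r(v, L) = 54/19 (r(v, L) = -18/(-19/3) = -18*(-3/19) = 54/19)
V(F) = 1/(54/19 + F) (V(F) = 1/(F + 54/19) = 1/(54/19 + F))
(-43593 - V(-149)) - 1*(-90514) = (-43593 - 19/(54 + 19*(-149))) - 1*(-90514) = (-43593 - 19/(54 - 2831)) + 90514 = (-43593 - 19/(-2777)) + 90514 = (-43593 - 19*(-1)/2777) + 90514 = (-43593 - 1*(-19/2777)) + 90514 = (-43593 + 19/2777) + 90514 = -121057742/2777 + 90514 = 130299636/2777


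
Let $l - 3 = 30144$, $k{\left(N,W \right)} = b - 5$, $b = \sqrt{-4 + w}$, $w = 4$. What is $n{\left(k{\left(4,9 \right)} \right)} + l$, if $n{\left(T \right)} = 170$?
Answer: $30317$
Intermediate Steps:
$b = 0$ ($b = \sqrt{-4 + 4} = \sqrt{0} = 0$)
$k{\left(N,W \right)} = -5$ ($k{\left(N,W \right)} = 0 - 5 = -5$)
$l = 30147$ ($l = 3 + 30144 = 30147$)
$n{\left(k{\left(4,9 \right)} \right)} + l = 170 + 30147 = 30317$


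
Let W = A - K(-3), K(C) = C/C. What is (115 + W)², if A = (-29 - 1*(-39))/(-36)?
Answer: 4190209/324 ≈ 12933.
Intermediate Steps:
K(C) = 1
A = -5/18 (A = (-29 + 39)*(-1/36) = 10*(-1/36) = -5/18 ≈ -0.27778)
W = -23/18 (W = -5/18 - 1*1 = -5/18 - 1 = -23/18 ≈ -1.2778)
(115 + W)² = (115 - 23/18)² = (2047/18)² = 4190209/324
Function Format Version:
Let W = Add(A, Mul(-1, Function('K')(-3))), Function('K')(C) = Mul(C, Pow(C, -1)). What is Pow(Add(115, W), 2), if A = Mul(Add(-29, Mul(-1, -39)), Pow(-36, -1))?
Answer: Rational(4190209, 324) ≈ 12933.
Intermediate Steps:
Function('K')(C) = 1
A = Rational(-5, 18) (A = Mul(Add(-29, 39), Rational(-1, 36)) = Mul(10, Rational(-1, 36)) = Rational(-5, 18) ≈ -0.27778)
W = Rational(-23, 18) (W = Add(Rational(-5, 18), Mul(-1, 1)) = Add(Rational(-5, 18), -1) = Rational(-23, 18) ≈ -1.2778)
Pow(Add(115, W), 2) = Pow(Add(115, Rational(-23, 18)), 2) = Pow(Rational(2047, 18), 2) = Rational(4190209, 324)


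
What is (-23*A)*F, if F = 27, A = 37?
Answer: -22977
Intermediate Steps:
(-23*A)*F = -23*37*27 = -851*27 = -22977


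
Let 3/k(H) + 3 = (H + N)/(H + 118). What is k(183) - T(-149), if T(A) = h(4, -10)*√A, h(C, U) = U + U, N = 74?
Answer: -903/646 + 20*I*√149 ≈ -1.3978 + 244.13*I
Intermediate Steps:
k(H) = 3/(-3 + (74 + H)/(118 + H)) (k(H) = 3/(-3 + (H + 74)/(H + 118)) = 3/(-3 + (74 + H)/(118 + H)))
h(C, U) = 2*U
T(A) = -20*√A (T(A) = (2*(-10))*√A = -20*√A)
k(183) - T(-149) = 3*(-118 - 1*183)/(2*(140 + 183)) - (-20)*√(-149) = (3/2)*(-118 - 183)/323 - (-20)*I*√149 = (3/2)*(1/323)*(-301) - (-20)*I*√149 = -903/646 + 20*I*√149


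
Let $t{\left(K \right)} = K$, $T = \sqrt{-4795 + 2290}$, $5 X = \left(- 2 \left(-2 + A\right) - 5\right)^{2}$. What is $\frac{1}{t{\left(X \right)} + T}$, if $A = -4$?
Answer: $\frac{245}{65026} - \frac{25 i \sqrt{2505}}{65026} \approx 0.0037677 - 0.019242 i$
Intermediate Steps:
$X = \frac{49}{5}$ ($X = \frac{\left(- 2 \left(-2 - 4\right) - 5\right)^{2}}{5} = \frac{\left(\left(-2\right) \left(-6\right) - 5\right)^{2}}{5} = \frac{\left(12 - 5\right)^{2}}{5} = \frac{7^{2}}{5} = \frac{1}{5} \cdot 49 = \frac{49}{5} \approx 9.8$)
$T = i \sqrt{2505}$ ($T = \sqrt{-2505} = i \sqrt{2505} \approx 50.05 i$)
$\frac{1}{t{\left(X \right)} + T} = \frac{1}{\frac{49}{5} + i \sqrt{2505}}$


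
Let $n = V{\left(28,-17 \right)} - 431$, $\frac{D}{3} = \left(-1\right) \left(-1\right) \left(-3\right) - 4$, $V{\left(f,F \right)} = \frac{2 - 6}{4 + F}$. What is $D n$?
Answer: $\frac{117579}{13} \approx 9044.5$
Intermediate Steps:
$V{\left(f,F \right)} = - \frac{4}{4 + F}$
$D = -21$ ($D = 3 \left(\left(-1\right) \left(-1\right) \left(-3\right) - 4\right) = 3 \left(1 \left(-3\right) - 4\right) = 3 \left(-3 - 4\right) = 3 \left(-7\right) = -21$)
$n = - \frac{5599}{13}$ ($n = - \frac{4}{4 - 17} - 431 = - \frac{4}{-13} - 431 = \left(-4\right) \left(- \frac{1}{13}\right) - 431 = \frac{4}{13} - 431 = - \frac{5599}{13} \approx -430.69$)
$D n = \left(-21\right) \left(- \frac{5599}{13}\right) = \frac{117579}{13}$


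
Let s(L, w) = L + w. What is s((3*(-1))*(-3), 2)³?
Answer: 1331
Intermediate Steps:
s((3*(-1))*(-3), 2)³ = ((3*(-1))*(-3) + 2)³ = (-3*(-3) + 2)³ = (9 + 2)³ = 11³ = 1331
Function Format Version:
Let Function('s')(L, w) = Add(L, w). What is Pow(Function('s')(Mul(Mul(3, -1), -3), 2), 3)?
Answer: 1331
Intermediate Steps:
Pow(Function('s')(Mul(Mul(3, -1), -3), 2), 3) = Pow(Add(Mul(Mul(3, -1), -3), 2), 3) = Pow(Add(Mul(-3, -3), 2), 3) = Pow(Add(9, 2), 3) = Pow(11, 3) = 1331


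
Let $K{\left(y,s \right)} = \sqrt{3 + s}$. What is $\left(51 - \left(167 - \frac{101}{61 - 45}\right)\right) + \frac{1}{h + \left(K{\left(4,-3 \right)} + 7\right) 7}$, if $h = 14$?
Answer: $- \frac{110549}{1008} \approx -109.67$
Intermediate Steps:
$\left(51 - \left(167 - \frac{101}{61 - 45}\right)\right) + \frac{1}{h + \left(K{\left(4,-3 \right)} + 7\right) 7} = \left(51 - \left(167 - \frac{101}{61 - 45}\right)\right) + \frac{1}{14 + \left(\sqrt{3 - 3} + 7\right) 7} = \left(51 - \left(167 - \frac{101}{61 - 45}\right)\right) + \frac{1}{14 + \left(\sqrt{0} + 7\right) 7} = \left(51 - \left(167 - \frac{101}{16}\right)\right) + \frac{1}{14 + \left(0 + 7\right) 7} = \left(51 - \left(167 - \frac{101}{16}\right)\right) + \frac{1}{14 + 7 \cdot 7} = \left(51 - \frac{2571}{16}\right) + \frac{1}{14 + 49} = \left(51 + \left(-167 + \frac{101}{16}\right)\right) + \frac{1}{63} = \left(51 - \frac{2571}{16}\right) + \frac{1}{63} = - \frac{1755}{16} + \frac{1}{63} = - \frac{110549}{1008}$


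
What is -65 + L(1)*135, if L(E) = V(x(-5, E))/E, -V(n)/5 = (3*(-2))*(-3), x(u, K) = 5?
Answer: -12215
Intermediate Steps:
V(n) = -90 (V(n) = -5*3*(-2)*(-3) = -(-30)*(-3) = -5*18 = -90)
L(E) = -90/E
-65 + L(1)*135 = -65 - 90/1*135 = -65 - 90*1*135 = -65 - 90*135 = -65 - 12150 = -12215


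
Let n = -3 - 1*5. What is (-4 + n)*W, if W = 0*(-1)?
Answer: 0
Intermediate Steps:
W = 0
n = -8 (n = -3 - 5 = -8)
(-4 + n)*W = (-4 - 8)*0 = -12*0 = 0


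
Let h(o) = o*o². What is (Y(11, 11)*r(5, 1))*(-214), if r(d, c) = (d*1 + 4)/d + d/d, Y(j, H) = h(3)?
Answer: -80892/5 ≈ -16178.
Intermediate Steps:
h(o) = o³
Y(j, H) = 27 (Y(j, H) = 3³ = 27)
r(d, c) = 1 + (4 + d)/d (r(d, c) = (d + 4)/d + 1 = (4 + d)/d + 1 = 1 + (4 + d)/d)
(Y(11, 11)*r(5, 1))*(-214) = (27*(2 + 4/5))*(-214) = (27*(2 + 4*(⅕)))*(-214) = (27*(2 + ⅘))*(-214) = (27*(14/5))*(-214) = (378/5)*(-214) = -80892/5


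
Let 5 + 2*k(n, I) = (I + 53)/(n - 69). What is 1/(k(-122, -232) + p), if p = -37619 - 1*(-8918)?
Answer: -191/5482279 ≈ -3.4839e-5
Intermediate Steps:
p = -28701 (p = -37619 + 8918 = -28701)
k(n, I) = -5/2 + (53 + I)/(2*(-69 + n)) (k(n, I) = -5/2 + ((I + 53)/(n - 69))/2 = -5/2 + ((53 + I)/(-69 + n))/2 = -5/2 + (53 + I)/(2*(-69 + n)))
1/(k(-122, -232) + p) = 1/((398 - 232 - 5*(-122))/(2*(-69 - 122)) - 28701) = 1/((½)*(398 - 232 + 610)/(-191) - 28701) = 1/((½)*(-1/191)*776 - 28701) = 1/(-388/191 - 28701) = 1/(-5482279/191) = -191/5482279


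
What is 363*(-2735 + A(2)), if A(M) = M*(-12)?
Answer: -1001517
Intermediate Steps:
A(M) = -12*M
363*(-2735 + A(2)) = 363*(-2735 - 12*2) = 363*(-2735 - 24) = 363*(-2759) = -1001517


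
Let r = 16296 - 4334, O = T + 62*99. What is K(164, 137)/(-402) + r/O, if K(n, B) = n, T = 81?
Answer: 631468/416673 ≈ 1.5155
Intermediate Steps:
O = 6219 (O = 81 + 62*99 = 81 + 6138 = 6219)
r = 11962
K(164, 137)/(-402) + r/O = 164/(-402) + 11962/6219 = 164*(-1/402) + 11962*(1/6219) = -82/201 + 11962/6219 = 631468/416673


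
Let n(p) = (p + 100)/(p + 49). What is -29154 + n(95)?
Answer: -1399327/48 ≈ -29153.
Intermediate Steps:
n(p) = (100 + p)/(49 + p)
-29154 + n(95) = -29154 + (100 + 95)/(49 + 95) = -29154 + 195/144 = -29154 + (1/144)*195 = -29154 + 65/48 = -1399327/48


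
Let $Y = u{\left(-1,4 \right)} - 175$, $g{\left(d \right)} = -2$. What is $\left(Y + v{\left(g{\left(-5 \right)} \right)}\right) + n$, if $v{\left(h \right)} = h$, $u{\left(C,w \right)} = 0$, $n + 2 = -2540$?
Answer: $-2719$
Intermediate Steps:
$n = -2542$ ($n = -2 - 2540 = -2542$)
$Y = -175$ ($Y = 0 - 175 = -175$)
$\left(Y + v{\left(g{\left(-5 \right)} \right)}\right) + n = \left(-175 - 2\right) - 2542 = -177 - 2542 = -2719$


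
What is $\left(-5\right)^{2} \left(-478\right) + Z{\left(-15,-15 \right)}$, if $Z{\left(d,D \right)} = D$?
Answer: $-11965$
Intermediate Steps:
$\left(-5\right)^{2} \left(-478\right) + Z{\left(-15,-15 \right)} = \left(-5\right)^{2} \left(-478\right) - 15 = 25 \left(-478\right) - 15 = -11950 - 15 = -11965$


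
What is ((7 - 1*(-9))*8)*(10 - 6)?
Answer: 512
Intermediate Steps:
((7 - 1*(-9))*8)*(10 - 6) = ((7 + 9)*8)*4 = (16*8)*4 = 128*4 = 512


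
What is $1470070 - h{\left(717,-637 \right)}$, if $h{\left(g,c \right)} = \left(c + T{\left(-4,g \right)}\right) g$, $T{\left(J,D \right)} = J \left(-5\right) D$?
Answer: $-8354981$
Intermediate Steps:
$T{\left(J,D \right)} = - 5 D J$ ($T{\left(J,D \right)} = - 5 J D = - 5 D J$)
$h{\left(g,c \right)} = g \left(c + 20 g\right)$ ($h{\left(g,c \right)} = \left(c - 5 g \left(-4\right)\right) g = \left(c + 20 g\right) g = g \left(c + 20 g\right)$)
$1470070 - h{\left(717,-637 \right)} = 1470070 - 717 \left(-637 + 20 \cdot 717\right) = 1470070 - 717 \left(-637 + 14340\right) = 1470070 - 717 \cdot 13703 = 1470070 - 9825051 = -8354981$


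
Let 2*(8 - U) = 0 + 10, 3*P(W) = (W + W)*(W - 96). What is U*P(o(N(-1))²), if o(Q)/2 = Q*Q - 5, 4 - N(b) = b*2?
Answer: 28814624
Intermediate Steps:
N(b) = 4 - 2*b (N(b) = 4 - b*2 = 4 - 2*b)
o(Q) = -10 + 2*Q² (o(Q) = 2*(Q*Q - 5) = 2*(Q² - 5) = 2*(-5 + Q²) = -10 + 2*Q²)
P(W) = 2*W*(-96 + W)/3 (P(W) = ((W + W)*(W - 96))/3 = ((2*W)*(-96 + W))/3 = (2*W*(-96 + W))/3 = 2*W*(-96 + W)/3)
U = 3 (U = 8 - (0 + 10)/2 = 8 - ½*10 = 8 - 5 = 3)
U*P(o(N(-1))²) = 3*(2*(-10 + 2*(4 - 2*(-1))²)²*(-96 + (-10 + 2*(4 - 2*(-1))²)²)/3) = 3*(2*(-10 + 2*(4 + 2)²)²*(-96 + (-10 + 2*(4 + 2)²)²)/3) = 3*(2*(-10 + 2*6²)²*(-96 + (-10 + 2*6²)²)/3) = 3*(2*(-10 + 2*36)²*(-96 + (-10 + 2*36)²)/3) = 3*(2*(-10 + 72)²*(-96 + (-10 + 72)²)/3) = 3*((⅔)*62²*(-96 + 62²)) = 3*((⅔)*3844*(-96 + 3844)) = 3*((⅔)*3844*3748) = 3*(28814624/3) = 28814624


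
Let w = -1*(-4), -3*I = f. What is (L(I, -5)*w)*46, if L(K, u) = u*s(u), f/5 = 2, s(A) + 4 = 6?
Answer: -1840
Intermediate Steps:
s(A) = 2 (s(A) = -4 + 6 = 2)
f = 10 (f = 5*2 = 10)
I = -10/3 (I = -⅓*10 = -10/3 ≈ -3.3333)
w = 4
L(K, u) = 2*u (L(K, u) = u*2 = 2*u)
(L(I, -5)*w)*46 = ((2*(-5))*4)*46 = -10*4*46 = -40*46 = -1840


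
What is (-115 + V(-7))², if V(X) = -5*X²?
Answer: 129600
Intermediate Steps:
(-115 + V(-7))² = (-115 - 5*(-7)²)² = (-115 - 5*49)² = (-115 - 245)² = (-360)² = 129600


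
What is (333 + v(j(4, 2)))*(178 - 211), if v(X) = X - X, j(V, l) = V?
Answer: -10989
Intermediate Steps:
v(X) = 0
(333 + v(j(4, 2)))*(178 - 211) = (333 + 0)*(178 - 211) = 333*(-33) = -10989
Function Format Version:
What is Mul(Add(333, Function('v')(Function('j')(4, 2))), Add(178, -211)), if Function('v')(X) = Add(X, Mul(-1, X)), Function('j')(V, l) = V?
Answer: -10989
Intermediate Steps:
Function('v')(X) = 0
Mul(Add(333, Function('v')(Function('j')(4, 2))), Add(178, -211)) = Mul(Add(333, 0), Add(178, -211)) = Mul(333, -33) = -10989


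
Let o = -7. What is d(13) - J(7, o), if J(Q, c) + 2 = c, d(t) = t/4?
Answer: 49/4 ≈ 12.250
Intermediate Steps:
d(t) = t/4 (d(t) = t*(¼) = t/4)
J(Q, c) = -2 + c
d(13) - J(7, o) = (¼)*13 - (-2 - 7) = 13/4 - 1*(-9) = 13/4 + 9 = 49/4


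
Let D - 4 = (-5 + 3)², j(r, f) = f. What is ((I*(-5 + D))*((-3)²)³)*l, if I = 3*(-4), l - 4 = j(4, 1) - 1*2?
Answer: -78732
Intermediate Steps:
l = 3 (l = 4 + (1 - 1*2) = 4 + (1 - 2) = 4 - 1 = 3)
D = 8 (D = 4 + (-5 + 3)² = 4 + (-2)² = 4 + 4 = 8)
I = -12
((I*(-5 + D))*((-3)²)³)*l = ((-12*(-5 + 8))*((-3)²)³)*3 = (-12*3*9³)*3 = -36*729*3 = -26244*3 = -78732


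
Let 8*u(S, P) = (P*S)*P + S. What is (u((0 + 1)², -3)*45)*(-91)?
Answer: -20475/4 ≈ -5118.8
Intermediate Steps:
u(S, P) = S/8 + S*P²/8 (u(S, P) = ((P*S)*P + S)/8 = (S*P² + S)/8 = (S + S*P²)/8 = S/8 + S*P²/8)
(u((0 + 1)², -3)*45)*(-91) = (((0 + 1)²*(1 + (-3)²)/8)*45)*(-91) = (((⅛)*1²*(1 + 9))*45)*(-91) = (((⅛)*1*10)*45)*(-91) = ((5/4)*45)*(-91) = (225/4)*(-91) = -20475/4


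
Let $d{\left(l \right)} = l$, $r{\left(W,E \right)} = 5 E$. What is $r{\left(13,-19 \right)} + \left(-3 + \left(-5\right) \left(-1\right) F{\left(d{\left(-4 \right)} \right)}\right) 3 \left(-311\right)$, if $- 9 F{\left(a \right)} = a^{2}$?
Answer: $\frac{32992}{3} \approx 10997.0$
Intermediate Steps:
$F{\left(a \right)} = - \frac{a^{2}}{9}$
$r{\left(13,-19 \right)} + \left(-3 + \left(-5\right) \left(-1\right) F{\left(d{\left(-4 \right)} \right)}\right) 3 \left(-311\right) = 5 \left(-19\right) + \left(-3 + \left(-5\right) \left(-1\right) \left(- \frac{\left(-4\right)^{2}}{9}\right)\right) 3 \left(-311\right) = -95 + \left(-3 + 5 \left(\left(- \frac{1}{9}\right) 16\right)\right) 3 \left(-311\right) = -95 + \left(-3 + 5 \left(- \frac{16}{9}\right)\right) 3 \left(-311\right) = -95 + \left(-3 - \frac{80}{9}\right) 3 \left(-311\right) = -95 + \left(- \frac{107}{9}\right) 3 \left(-311\right) = -95 - - \frac{33277}{3} = -95 + \frac{33277}{3} = \frac{32992}{3}$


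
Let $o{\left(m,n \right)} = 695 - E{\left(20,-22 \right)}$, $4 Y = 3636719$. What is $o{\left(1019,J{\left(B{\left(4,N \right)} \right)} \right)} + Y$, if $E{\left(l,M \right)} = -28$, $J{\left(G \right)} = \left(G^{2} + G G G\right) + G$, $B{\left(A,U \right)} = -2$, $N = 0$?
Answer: $\frac{3639611}{4} \approx 9.099 \cdot 10^{5}$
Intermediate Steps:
$Y = \frac{3636719}{4}$ ($Y = \frac{1}{4} \cdot 3636719 = \frac{3636719}{4} \approx 9.0918 \cdot 10^{5}$)
$J{\left(G \right)} = G + G^{2} + G^{3}$ ($J{\left(G \right)} = \left(G^{2} + G^{2} G\right) + G = \left(G^{2} + G^{3}\right) + G = G + G^{2} + G^{3}$)
$o{\left(m,n \right)} = 723$ ($o{\left(m,n \right)} = 695 - -28 = 695 + 28 = 723$)
$o{\left(1019,J{\left(B{\left(4,N \right)} \right)} \right)} + Y = 723 + \frac{3636719}{4} = \frac{3639611}{4}$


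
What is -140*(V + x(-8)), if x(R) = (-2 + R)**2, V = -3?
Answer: -13580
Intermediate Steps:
-140*(V + x(-8)) = -140*(-3 + (-2 - 8)**2) = -140*(-3 + (-10)**2) = -140*(-3 + 100) = -140*97 = -13580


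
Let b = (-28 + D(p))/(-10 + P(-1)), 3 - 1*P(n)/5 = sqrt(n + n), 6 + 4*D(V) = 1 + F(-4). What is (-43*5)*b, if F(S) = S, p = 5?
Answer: 5203/12 + 5203*I*sqrt(2)/12 ≈ 433.58 + 613.18*I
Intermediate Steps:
D(V) = -9/4 (D(V) = -3/2 + (1 - 4)/4 = -3/2 + (1/4)*(-3) = -3/2 - 3/4 = -9/4)
P(n) = 15 - 5*sqrt(2)*sqrt(n) (P(n) = 15 - 5*sqrt(n + n) = 15 - 5*sqrt(2)*sqrt(n))
b = -121/(4*(5 - 5*I*sqrt(2))) (b = (-28 - 9/4)/(-10 + (15 - 5*sqrt(2)*sqrt(-1))) = -121/(4*(-10 + (15 - 5*sqrt(2)*I))) = -121/(4*(-10 + (15 - 5*I*sqrt(2)))) = -121/(4*(5 - 5*I*sqrt(2))) ≈ -2.0167 - 2.852*I)
(-43*5)*b = (-43*5)*(-121/60 - 121*I*sqrt(2)/60) = -215*(-121/60 - 121*I*sqrt(2)/60) = 5203/12 + 5203*I*sqrt(2)/12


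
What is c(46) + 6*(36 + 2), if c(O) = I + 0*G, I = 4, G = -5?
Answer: 232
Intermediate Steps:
c(O) = 4 (c(O) = 4 + 0*(-5) = 4 + 0 = 4)
c(46) + 6*(36 + 2) = 4 + 6*(36 + 2) = 4 + 6*38 = 4 + 228 = 232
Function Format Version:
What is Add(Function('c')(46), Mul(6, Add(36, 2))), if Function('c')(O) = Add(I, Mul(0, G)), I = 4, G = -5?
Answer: 232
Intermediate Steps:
Function('c')(O) = 4 (Function('c')(O) = Add(4, Mul(0, -5)) = Add(4, 0) = 4)
Add(Function('c')(46), Mul(6, Add(36, 2))) = Add(4, Mul(6, Add(36, 2))) = Add(4, Mul(6, 38)) = Add(4, 228) = 232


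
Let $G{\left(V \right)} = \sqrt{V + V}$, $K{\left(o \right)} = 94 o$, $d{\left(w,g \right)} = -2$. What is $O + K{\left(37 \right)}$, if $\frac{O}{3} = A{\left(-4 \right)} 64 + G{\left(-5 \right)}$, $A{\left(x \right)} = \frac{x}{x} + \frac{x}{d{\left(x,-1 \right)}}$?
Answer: $4054 + 3 i \sqrt{10} \approx 4054.0 + 9.4868 i$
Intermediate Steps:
$G{\left(V \right)} = \sqrt{2} \sqrt{V}$ ($G{\left(V \right)} = \sqrt{2 V} = \sqrt{2} \sqrt{V}$)
$A{\left(x \right)} = 1 - \frac{x}{2}$ ($A{\left(x \right)} = \frac{x}{x} + \frac{x}{-2} = 1 + x \left(- \frac{1}{2}\right) = 1 - \frac{x}{2}$)
$O = 576 + 3 i \sqrt{10}$ ($O = 3 \left(\left(1 - -2\right) 64 + \sqrt{2} \sqrt{-5}\right) = 3 \left(\left(1 + 2\right) 64 + \sqrt{2} i \sqrt{5}\right) = 3 \left(3 \cdot 64 + i \sqrt{10}\right) = 3 \left(192 + i \sqrt{10}\right) = 576 + 3 i \sqrt{10} \approx 576.0 + 9.4868 i$)
$O + K{\left(37 \right)} = \left(576 + 3 i \sqrt{10}\right) + 94 \cdot 37 = \left(576 + 3 i \sqrt{10}\right) + 3478 = 4054 + 3 i \sqrt{10}$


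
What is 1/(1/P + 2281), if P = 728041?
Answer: 728041/1660661522 ≈ 0.00043840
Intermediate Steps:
1/(1/P + 2281) = 1/(1/728041 + 2281) = 1/(1660661522/728041) = 728041/1660661522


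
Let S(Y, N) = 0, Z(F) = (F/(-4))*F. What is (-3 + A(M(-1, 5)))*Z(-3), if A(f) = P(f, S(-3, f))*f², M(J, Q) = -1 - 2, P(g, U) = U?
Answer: 27/4 ≈ 6.7500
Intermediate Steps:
Z(F) = -F²/4 (Z(F) = (F*(-¼))*F = (-F/4)*F = -F²/4)
M(J, Q) = -3
A(f) = 0 (A(f) = 0*f² = 0)
(-3 + A(M(-1, 5)))*Z(-3) = (-3 + 0)*(-¼*(-3)²) = -(-3)*9/4 = -3*(-9/4) = 27/4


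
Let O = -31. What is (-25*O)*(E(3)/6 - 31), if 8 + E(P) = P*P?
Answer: -143375/6 ≈ -23896.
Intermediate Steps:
E(P) = -8 + P**2 (E(P) = -8 + P*P = -8 + P**2)
(-25*O)*(E(3)/6 - 31) = (-25*(-31))*((-8 + 3**2)/6 - 31) = 775*((-8 + 9)*(1/6) - 31) = 775*(1*(1/6) - 31) = 775*(1/6 - 31) = 775*(-185/6) = -143375/6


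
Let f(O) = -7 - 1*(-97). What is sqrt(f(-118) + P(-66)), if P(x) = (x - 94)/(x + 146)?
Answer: 2*sqrt(22) ≈ 9.3808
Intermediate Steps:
P(x) = (-94 + x)/(146 + x)
f(O) = 90 (f(O) = -7 + 97 = 90)
sqrt(f(-118) + P(-66)) = sqrt(90 + (-94 - 66)/(146 - 66)) = sqrt(90 - 160/80) = sqrt(90 + (1/80)*(-160)) = sqrt(90 - 2) = sqrt(88) = 2*sqrt(22)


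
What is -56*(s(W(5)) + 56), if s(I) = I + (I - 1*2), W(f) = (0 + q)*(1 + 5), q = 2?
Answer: -4368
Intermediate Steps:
W(f) = 12 (W(f) = (0 + 2)*(1 + 5) = 2*6 = 12)
s(I) = -2 + 2*I (s(I) = I + (I - 2) = I + (-2 + I) = -2 + 2*I)
-56*(s(W(5)) + 56) = -56*((-2 + 2*12) + 56) = -56*((-2 + 24) + 56) = -56*(22 + 56) = -56*78 = -4368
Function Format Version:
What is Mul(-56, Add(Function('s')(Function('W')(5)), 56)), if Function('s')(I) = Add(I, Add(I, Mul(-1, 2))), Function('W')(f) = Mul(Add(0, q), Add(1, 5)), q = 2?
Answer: -4368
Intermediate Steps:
Function('W')(f) = 12 (Function('W')(f) = Mul(Add(0, 2), Add(1, 5)) = Mul(2, 6) = 12)
Function('s')(I) = Add(-2, Mul(2, I)) (Function('s')(I) = Add(I, Add(I, -2)) = Add(I, Add(-2, I)) = Add(-2, Mul(2, I)))
Mul(-56, Add(Function('s')(Function('W')(5)), 56)) = Mul(-56, Add(Add(-2, Mul(2, 12)), 56)) = Mul(-56, Add(Add(-2, 24), 56)) = Mul(-56, Add(22, 56)) = Mul(-56, 78) = -4368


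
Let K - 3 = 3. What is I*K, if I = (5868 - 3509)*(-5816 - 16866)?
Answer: -321041028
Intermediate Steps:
I = -53506838 (I = 2359*(-22682) = -53506838)
K = 6 (K = 3 + 3 = 6)
I*K = -53506838*6 = -321041028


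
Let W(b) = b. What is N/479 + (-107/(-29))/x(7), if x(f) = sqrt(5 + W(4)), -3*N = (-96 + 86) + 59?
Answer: 49832/41673 ≈ 1.1958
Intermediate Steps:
N = -49/3 (N = -((-96 + 86) + 59)/3 = -(-10 + 59)/3 = -1/3*49 = -49/3 ≈ -16.333)
x(f) = 3 (x(f) = sqrt(5 + 4) = sqrt(9) = 3)
N/479 + (-107/(-29))/x(7) = -49/3/479 - 107/(-29)/3 = -49/3*1/479 - 107*(-1/29)*(1/3) = -49/1437 + (107/29)*(1/3) = -49/1437 + 107/87 = 49832/41673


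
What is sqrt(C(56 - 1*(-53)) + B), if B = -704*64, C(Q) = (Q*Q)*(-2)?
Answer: I*sqrt(68818) ≈ 262.33*I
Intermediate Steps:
C(Q) = -2*Q**2 (C(Q) = Q**2*(-2) = -2*Q**2)
B = -45056
sqrt(C(56 - 1*(-53)) + B) = sqrt(-2*(56 - 1*(-53))**2 - 45056) = sqrt(-2*(56 + 53)**2 - 45056) = sqrt(-2*109**2 - 45056) = sqrt(-2*11881 - 45056) = sqrt(-23762 - 45056) = sqrt(-68818) = I*sqrt(68818)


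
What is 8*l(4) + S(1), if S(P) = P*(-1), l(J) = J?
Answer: 31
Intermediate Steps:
S(P) = -P
8*l(4) + S(1) = 8*4 - 1*1 = 32 - 1 = 31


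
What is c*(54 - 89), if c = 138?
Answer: -4830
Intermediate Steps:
c*(54 - 89) = 138*(54 - 89) = 138*(-35) = -4830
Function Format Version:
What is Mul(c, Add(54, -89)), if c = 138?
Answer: -4830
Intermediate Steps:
Mul(c, Add(54, -89)) = Mul(138, Add(54, -89)) = Mul(138, -35) = -4830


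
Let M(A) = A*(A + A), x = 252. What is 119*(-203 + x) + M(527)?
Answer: 561289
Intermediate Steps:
M(A) = 2*A² (M(A) = A*(2*A) = 2*A²)
119*(-203 + x) + M(527) = 119*(-203 + 252) + 2*527² = 119*49 + 2*277729 = 5831 + 555458 = 561289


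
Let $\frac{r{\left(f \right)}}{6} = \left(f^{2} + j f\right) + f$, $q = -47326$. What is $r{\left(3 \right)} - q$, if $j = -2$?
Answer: $47362$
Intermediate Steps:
$r{\left(f \right)} = - 6 f + 6 f^{2}$ ($r{\left(f \right)} = 6 \left(\left(f^{2} - 2 f\right) + f\right) = 6 \left(f^{2} - f\right) = - 6 f + 6 f^{2}$)
$r{\left(3 \right)} - q = 6 \cdot 3 \left(-1 + 3\right) - -47326 = 6 \cdot 3 \cdot 2 + 47326 = 36 + 47326 = 47362$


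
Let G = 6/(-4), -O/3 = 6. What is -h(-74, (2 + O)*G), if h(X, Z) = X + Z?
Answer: 50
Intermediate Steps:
O = -18 (O = -3*6 = -18)
G = -3/2 (G = 6*(-1/4) = -3/2 ≈ -1.5000)
-h(-74, (2 + O)*G) = -(-74 + (2 - 18)*(-3/2)) = -(-74 - 16*(-3/2)) = -(-74 + 24) = -1*(-50) = 50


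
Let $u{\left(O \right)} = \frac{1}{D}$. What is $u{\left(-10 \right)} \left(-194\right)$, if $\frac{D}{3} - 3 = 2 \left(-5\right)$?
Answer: $\frac{194}{21} \approx 9.2381$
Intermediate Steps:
$D = -21$ ($D = 9 + 3 \cdot 2 \left(-5\right) = 9 + 3 \left(-10\right) = 9 - 30 = -21$)
$u{\left(O \right)} = - \frac{1}{21}$ ($u{\left(O \right)} = \frac{1}{-21} = - \frac{1}{21}$)
$u{\left(-10 \right)} \left(-194\right) = \left(- \frac{1}{21}\right) \left(-194\right) = \frac{194}{21}$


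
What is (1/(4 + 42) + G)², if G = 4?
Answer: 34225/2116 ≈ 16.174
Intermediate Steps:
(1/(4 + 42) + G)² = (1/(4 + 42) + 4)² = (1/46 + 4)² = (185/46)² = 34225/2116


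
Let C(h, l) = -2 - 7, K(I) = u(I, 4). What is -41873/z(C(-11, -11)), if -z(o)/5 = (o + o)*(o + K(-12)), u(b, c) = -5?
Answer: 41873/1260 ≈ 33.233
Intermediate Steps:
K(I) = -5
C(h, l) = -9
z(o) = -10*o*(-5 + o) (z(o) = -5*(o + o)*(o - 5) = -5*2*o*(-5 + o) = -10*o*(-5 + o))
-41873/z(C(-11, -11)) = -41873*(-1/(90*(5 - 1*(-9)))) = -41873*(-1/(90*(5 + 9))) = -41873/(10*(-9)*14) = -41873/(-1260) = -41873*(-1/1260) = 41873/1260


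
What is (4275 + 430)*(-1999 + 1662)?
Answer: -1585585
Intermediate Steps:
(4275 + 430)*(-1999 + 1662) = 4705*(-337) = -1585585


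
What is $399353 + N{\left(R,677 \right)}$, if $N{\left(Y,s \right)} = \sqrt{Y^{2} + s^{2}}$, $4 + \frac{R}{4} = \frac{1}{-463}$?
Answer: $399353 + \frac{\sqrt{98306467145}}{463} \approx 4.0003 \cdot 10^{5}$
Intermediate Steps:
$R = - \frac{7412}{463}$ ($R = -16 + \frac{4}{-463} = -16 + 4 \left(- \frac{1}{463}\right) = -16 - \frac{4}{463} = - \frac{7412}{463} \approx -16.009$)
$399353 + N{\left(R,677 \right)} = 399353 + \sqrt{\left(- \frac{7412}{463}\right)^{2} + 677^{2}} = 399353 + \sqrt{\frac{54937744}{214369} + 458329} = 399353 + \sqrt{\frac{98306467145}{214369}} = 399353 + \frac{\sqrt{98306467145}}{463}$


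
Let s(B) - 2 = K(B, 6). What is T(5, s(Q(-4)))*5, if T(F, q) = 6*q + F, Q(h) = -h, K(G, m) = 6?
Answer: 265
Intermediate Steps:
s(B) = 8 (s(B) = 2 + 6 = 8)
T(F, q) = F + 6*q
T(5, s(Q(-4)))*5 = (5 + 6*8)*5 = (5 + 48)*5 = 53*5 = 265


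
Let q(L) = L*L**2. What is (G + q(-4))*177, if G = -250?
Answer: -55578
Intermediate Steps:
q(L) = L**3
(G + q(-4))*177 = (-250 + (-4)**3)*177 = (-250 - 64)*177 = -314*177 = -55578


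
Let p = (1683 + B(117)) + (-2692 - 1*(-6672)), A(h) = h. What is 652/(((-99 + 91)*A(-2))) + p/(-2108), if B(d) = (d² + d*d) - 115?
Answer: 52975/2108 ≈ 25.130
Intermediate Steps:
B(d) = -115 + 2*d² (B(d) = (d² + d²) - 115 = 2*d² - 115 = -115 + 2*d²)
p = 32926 (p = (1683 + (-115 + 2*117²)) + (-2692 - 1*(-6672)) = (1683 + (-115 + 2*13689)) + (-2692 + 6672) = (1683 + (-115 + 27378)) + 3980 = (1683 + 27263) + 3980 = 28946 + 3980 = 32926)
652/(((-99 + 91)*A(-2))) + p/(-2108) = 652/(((-99 + 91)*(-2))) + 32926/(-2108) = 652/((-8*(-2))) + 32926*(-1/2108) = 652/16 - 16463/1054 = 652*(1/16) - 16463/1054 = 163/4 - 16463/1054 = 52975/2108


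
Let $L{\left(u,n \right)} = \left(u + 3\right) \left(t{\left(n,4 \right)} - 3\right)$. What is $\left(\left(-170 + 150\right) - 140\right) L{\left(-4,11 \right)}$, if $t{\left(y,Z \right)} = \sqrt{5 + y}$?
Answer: $160$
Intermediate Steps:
$L{\left(u,n \right)} = \left(-3 + \sqrt{5 + n}\right) \left(3 + u\right)$ ($L{\left(u,n \right)} = \left(u + 3\right) \left(\sqrt{5 + n} - 3\right) = \left(3 + u\right) \left(-3 + \sqrt{5 + n}\right) = \left(-3 + \sqrt{5 + n}\right) \left(3 + u\right)$)
$\left(\left(-170 + 150\right) - 140\right) L{\left(-4,11 \right)} = \left(\left(-170 + 150\right) - 140\right) \left(-9 - -12 + 3 \sqrt{5 + 11} - 4 \sqrt{5 + 11}\right) = \left(-20 - 140\right) \left(-9 + 12 + 3 \sqrt{16} - 4 \sqrt{16}\right) = - 160 \left(-9 + 12 + 3 \cdot 4 - 16\right) = - 160 \left(-9 + 12 + 12 - 16\right) = \left(-160\right) \left(-1\right) = 160$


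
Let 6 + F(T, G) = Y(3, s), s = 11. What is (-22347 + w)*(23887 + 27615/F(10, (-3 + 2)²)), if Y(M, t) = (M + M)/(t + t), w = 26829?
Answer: 85450824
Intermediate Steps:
Y(M, t) = M/t (Y(M, t) = (2*M)/((2*t)) = (2*M)*(1/(2*t)) = M/t)
F(T, G) = -63/11 (F(T, G) = -6 + 3/11 = -63/11)
(-22347 + w)*(23887 + 27615/F(10, (-3 + 2)²)) = (-22347 + 26829)*(23887 + 27615/(-63/11)) = 4482*(23887 + 27615*(-11/63)) = 4482*(23887 - 14465/3) = 4482*(57196/3) = 85450824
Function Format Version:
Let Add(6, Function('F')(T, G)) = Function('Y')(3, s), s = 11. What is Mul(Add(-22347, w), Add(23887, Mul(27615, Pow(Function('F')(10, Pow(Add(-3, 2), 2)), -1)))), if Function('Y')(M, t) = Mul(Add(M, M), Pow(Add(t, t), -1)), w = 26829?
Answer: 85450824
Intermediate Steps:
Function('Y')(M, t) = Mul(M, Pow(t, -1)) (Function('Y')(M, t) = Mul(Mul(2, M), Pow(Mul(2, t), -1)) = Mul(Mul(2, M), Mul(Rational(1, 2), Pow(t, -1))) = Mul(M, Pow(t, -1)))
Function('F')(T, G) = Rational(-63, 11) (Function('F')(T, G) = Add(-6, Mul(3, Pow(11, -1))) = Add(-6, Mul(3, Rational(1, 11))) = Add(-6, Rational(3, 11)) = Rational(-63, 11))
Mul(Add(-22347, w), Add(23887, Mul(27615, Pow(Function('F')(10, Pow(Add(-3, 2), 2)), -1)))) = Mul(Add(-22347, 26829), Add(23887, Mul(27615, Pow(Rational(-63, 11), -1)))) = Mul(4482, Add(23887, Mul(27615, Rational(-11, 63)))) = Mul(4482, Add(23887, Rational(-14465, 3))) = Mul(4482, Rational(57196, 3)) = 85450824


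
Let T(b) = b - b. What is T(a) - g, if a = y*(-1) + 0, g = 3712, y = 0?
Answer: -3712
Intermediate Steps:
a = 0 (a = 0*(-1) + 0 = 0 + 0 = 0)
T(b) = 0
T(a) - g = 0 - 1*3712 = 0 - 3712 = -3712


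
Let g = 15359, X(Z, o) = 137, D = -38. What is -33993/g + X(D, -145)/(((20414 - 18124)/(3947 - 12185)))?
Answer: -8706051762/17586055 ≈ -495.05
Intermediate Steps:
-33993/g + X(D, -145)/(((20414 - 18124)/(3947 - 12185))) = -33993/15359 + 137/(((20414 - 18124)/(3947 - 12185))) = -33993*1/15359 + 137/((2290/(-8238))) = -33993/15359 + 137/((2290*(-1/8238))) = -33993/15359 + 137/(-1145/4119) = -33993/15359 + 137*(-4119/1145) = -33993/15359 - 564303/1145 = -8706051762/17586055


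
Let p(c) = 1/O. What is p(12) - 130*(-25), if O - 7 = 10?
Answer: 55251/17 ≈ 3250.1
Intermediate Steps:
O = 17 (O = 7 + 10 = 17)
p(c) = 1/17
p(12) - 130*(-25) = 1/17 - 130*(-25) = 1/17 + 3250 = 55251/17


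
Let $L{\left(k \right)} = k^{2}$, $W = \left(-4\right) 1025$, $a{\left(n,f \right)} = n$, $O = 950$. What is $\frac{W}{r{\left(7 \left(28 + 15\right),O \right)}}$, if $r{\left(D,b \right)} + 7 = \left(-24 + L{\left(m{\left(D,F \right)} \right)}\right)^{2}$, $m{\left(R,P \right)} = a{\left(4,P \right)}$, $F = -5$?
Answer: $- \frac{4100}{57} \approx -71.93$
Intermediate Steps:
$m{\left(R,P \right)} = 4$
$W = -4100$
$r{\left(D,b \right)} = 57$ ($r{\left(D,b \right)} = -7 + \left(-24 + 4^{2}\right)^{2} = -7 + \left(-24 + 16\right)^{2} = -7 + \left(-8\right)^{2} = -7 + 64 = 57$)
$\frac{W}{r{\left(7 \left(28 + 15\right),O \right)}} = - \frac{4100}{57}$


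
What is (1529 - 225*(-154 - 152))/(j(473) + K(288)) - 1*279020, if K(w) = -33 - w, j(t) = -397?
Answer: -200406739/718 ≈ -2.7912e+5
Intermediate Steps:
(1529 - 225*(-154 - 152))/(j(473) + K(288)) - 1*279020 = (1529 - 225*(-154 - 152))/(-397 + (-33 - 1*288)) - 1*279020 = (1529 - 225*(-306))/(-397 + (-33 - 288)) - 279020 = (1529 + 68850)/(-397 - 321) - 279020 = 70379/(-718) - 279020 = 70379*(-1/718) - 279020 = -70379/718 - 279020 = -200406739/718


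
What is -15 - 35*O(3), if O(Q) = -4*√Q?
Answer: -15 + 140*√3 ≈ 227.49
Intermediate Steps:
-15 - 35*O(3) = -15 - (-140)*√3 = -15 + 140*√3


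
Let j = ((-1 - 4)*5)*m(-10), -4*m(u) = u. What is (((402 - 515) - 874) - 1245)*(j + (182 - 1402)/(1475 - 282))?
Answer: 169146540/1193 ≈ 1.4178e+5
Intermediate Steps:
m(u) = -u/4
j = -125/2 (j = ((-1 - 4)*5)*(-¼*(-10)) = -5*5*(5/2) = -25*5/2 = -125/2 ≈ -62.500)
(((402 - 515) - 874) - 1245)*(j + (182 - 1402)/(1475 - 282)) = (((402 - 515) - 874) - 1245)*(-125/2 + (182 - 1402)/(1475 - 282)) = ((-113 - 874) - 1245)*(-125/2 - 1220/1193) = (-987 - 1245)*(-125/2 - 1220*1/1193) = -2232*(-125/2 - 1220/1193) = -2232*(-151565/2386) = 169146540/1193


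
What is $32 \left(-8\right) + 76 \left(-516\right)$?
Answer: $-39472$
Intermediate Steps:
$32 \left(-8\right) + 76 \left(-516\right) = -256 - 39216 = -39472$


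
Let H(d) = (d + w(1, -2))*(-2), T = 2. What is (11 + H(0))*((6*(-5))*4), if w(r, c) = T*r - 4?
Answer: -1800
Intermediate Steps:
w(r, c) = -4 + 2*r (w(r, c) = 2*r - 4 = -4 + 2*r)
H(d) = 4 - 2*d (H(d) = (d + (-4 + 2*1))*(-2) = (d + (-4 + 2))*(-2) = (d - 2)*(-2) = (-2 + d)*(-2) = 4 - 2*d)
(11 + H(0))*((6*(-5))*4) = (11 + (4 - 2*0))*((6*(-5))*4) = (11 + (4 + 0))*(-30*4) = (11 + 4)*(-120) = 15*(-120) = -1800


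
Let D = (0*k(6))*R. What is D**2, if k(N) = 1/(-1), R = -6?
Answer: 0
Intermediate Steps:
k(N) = -1
D = 0 (D = (0*(-1))*(-6) = 0*(-6) = 0)
D**2 = 0**2 = 0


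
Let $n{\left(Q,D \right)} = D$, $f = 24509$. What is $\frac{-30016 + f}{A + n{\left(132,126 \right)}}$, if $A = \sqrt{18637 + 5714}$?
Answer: $\frac{231294}{2825} - \frac{5507 \sqrt{24351}}{8475} \approx -19.525$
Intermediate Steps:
$A = \sqrt{24351} \approx 156.05$
$\frac{-30016 + f}{A + n{\left(132,126 \right)}} = \frac{-30016 + 24509}{\sqrt{24351} + 126} = - \frac{5507}{126 + \sqrt{24351}}$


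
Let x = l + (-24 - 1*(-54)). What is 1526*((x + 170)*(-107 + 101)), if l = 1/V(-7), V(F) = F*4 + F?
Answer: -9154692/5 ≈ -1.8309e+6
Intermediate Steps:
V(F) = 5*F (V(F) = 4*F + F = 5*F)
l = -1/35 (l = 1/(5*(-7)) = 1/(-35) = -1/35 ≈ -0.028571)
x = 1049/35 (x = -1/35 + (-24 - 1*(-54)) = -1/35 + (-24 + 54) = -1/35 + 30 = 1049/35 ≈ 29.971)
1526*((x + 170)*(-107 + 101)) = 1526*((1049/35 + 170)*(-107 + 101)) = 1526*((6999/35)*(-6)) = 1526*(-41994/35) = -9154692/5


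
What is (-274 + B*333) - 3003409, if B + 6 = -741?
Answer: -3252434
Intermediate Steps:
B = -747 (B = -6 - 741 = -747)
(-274 + B*333) - 3003409 = (-274 - 747*333) - 3003409 = (-274 - 248751) - 3003409 = -249025 - 3003409 = -3252434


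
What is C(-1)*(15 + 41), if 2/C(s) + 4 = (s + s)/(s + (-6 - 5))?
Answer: -672/23 ≈ -29.217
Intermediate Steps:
C(s) = 2/(-4 + 2*s/(-11 + s)) (C(s) = 2/(-4 + (s + s)/(s + (-6 - 5))) = 2/(-4 + (2*s)/(s - 11)) = 2/(-4 + (2*s)/(-11 + s)) = 2/(-4 + 2*s/(-11 + s)))
C(-1)*(15 + 41) = ((11 - 1*(-1))/(-22 - 1))*(15 + 41) = ((11 + 1)/(-23))*56 = -1/23*12*56 = -12/23*56 = -672/23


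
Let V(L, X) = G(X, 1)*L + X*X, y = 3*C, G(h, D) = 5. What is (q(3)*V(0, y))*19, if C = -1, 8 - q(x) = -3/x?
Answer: 1539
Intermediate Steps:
q(x) = 8 + 3/x (q(x) = 8 - (-3)/x = 8 + 3/x)
y = -3 (y = 3*(-1) = -3)
V(L, X) = X**2 + 5*L (V(L, X) = 5*L + X*X = 5*L + X**2 = X**2 + 5*L)
(q(3)*V(0, y))*19 = ((8 + 3/3)*((-3)**2 + 5*0))*19 = ((8 + 3*(1/3))*(9 + 0))*19 = ((8 + 1)*9)*19 = (9*9)*19 = 81*19 = 1539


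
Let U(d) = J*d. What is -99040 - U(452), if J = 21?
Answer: -108532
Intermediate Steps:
U(d) = 21*d
-99040 - U(452) = -99040 - 21*452 = -99040 - 1*9492 = -99040 - 9492 = -108532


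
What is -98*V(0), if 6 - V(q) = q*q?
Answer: -588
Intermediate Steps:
V(q) = 6 - q² (V(q) = 6 - q*q = 6 - q²)
-98*V(0) = -98*(6 - 1*0²) = -98*(6 - 1*0) = -98*(6 + 0) = -98*6 = -588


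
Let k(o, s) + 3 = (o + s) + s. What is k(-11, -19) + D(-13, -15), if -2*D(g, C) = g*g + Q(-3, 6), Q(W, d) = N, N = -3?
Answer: -135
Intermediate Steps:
Q(W, d) = -3
D(g, C) = 3/2 - g**2/2 (D(g, C) = -(g*g - 3)/2 = -(g**2 - 3)/2 = -(-3 + g**2)/2 = 3/2 - g**2/2)
k(o, s) = -3 + o + 2*s (k(o, s) = -3 + ((o + s) + s) = -3 + (o + 2*s) = -3 + o + 2*s)
k(-11, -19) + D(-13, -15) = (-3 - 11 + 2*(-19)) + (3/2 - 1/2*(-13)**2) = (-3 - 11 - 38) + (3/2 - 1/2*169) = -52 + (3/2 - 169/2) = -52 - 83 = -135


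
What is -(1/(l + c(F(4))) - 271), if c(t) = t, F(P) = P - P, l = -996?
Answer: 269917/996 ≈ 271.00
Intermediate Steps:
F(P) = 0
-(1/(l + c(F(4))) - 271) = -(1/(-996 + 0) - 271) = -(1/(-996) - 271) = -(-1/996 - 271) = -1*(-269917/996) = 269917/996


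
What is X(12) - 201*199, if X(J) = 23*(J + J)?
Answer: -39447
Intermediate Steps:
X(J) = 46*J (X(J) = 23*(2*J) = 46*J)
X(12) - 201*199 = 46*12 - 201*199 = 552 - 39999 = -39447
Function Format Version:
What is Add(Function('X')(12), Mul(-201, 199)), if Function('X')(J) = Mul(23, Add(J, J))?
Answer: -39447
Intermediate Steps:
Function('X')(J) = Mul(46, J) (Function('X')(J) = Mul(23, Mul(2, J)) = Mul(46, J))
Add(Function('X')(12), Mul(-201, 199)) = Add(Mul(46, 12), Mul(-201, 199)) = Add(552, -39999) = -39447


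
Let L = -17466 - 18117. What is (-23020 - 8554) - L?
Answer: 4009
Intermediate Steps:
L = -35583
(-23020 - 8554) - L = (-23020 - 8554) - 1*(-35583) = -31574 + 35583 = 4009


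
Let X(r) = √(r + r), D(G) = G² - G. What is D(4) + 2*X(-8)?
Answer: 12 + 8*I ≈ 12.0 + 8.0*I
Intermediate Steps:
X(r) = √2*√r (X(r) = √(2*r) = √2*√r)
D(4) + 2*X(-8) = 4*(-1 + 4) + 2*(√2*√(-8)) = 4*3 + 2*(√2*(2*I*√2)) = 12 + 2*(4*I) = 12 + 8*I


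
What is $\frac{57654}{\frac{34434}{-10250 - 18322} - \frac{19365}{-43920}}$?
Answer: $- \frac{401938781472}{5328025} \approx -75439.0$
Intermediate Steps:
$\frac{57654}{\frac{34434}{-10250 - 18322} - \frac{19365}{-43920}} = \frac{57654}{\frac{34434}{-28572} - - \frac{1291}{2928}} = \frac{57654}{34434 \left(- \frac{1}{28572}\right) + \frac{1291}{2928}} = \frac{57654}{- \frac{5739}{4762} + \frac{1291}{2928}} = \frac{57654}{- \frac{5328025}{6971568}} = 57654 \left(- \frac{6971568}{5328025}\right) = - \frac{401938781472}{5328025}$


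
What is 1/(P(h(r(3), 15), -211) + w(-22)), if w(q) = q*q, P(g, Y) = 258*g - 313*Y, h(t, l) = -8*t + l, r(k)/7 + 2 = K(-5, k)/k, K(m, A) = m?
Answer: 1/123373 ≈ 8.1055e-6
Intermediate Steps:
r(k) = -14 - 35/k (r(k) = -14 + 7*(-5/k) = -14 - 35/k)
h(t, l) = l - 8*t
P(g, Y) = -313*Y + 258*g
w(q) = q²
1/(P(h(r(3), 15), -211) + w(-22)) = 1/((-313*(-211) + 258*(15 - 8*(-14 - 35/3))) + (-22)²) = 1/((66043 + 258*(15 - 8*(-14 - 35*⅓))) + 484) = 1/((66043 + 258*(15 - 8*(-14 - 35/3))) + 484) = 1/((66043 + 258*(15 - 8*(-77/3))) + 484) = 1/((66043 + 258*(15 + 616/3)) + 484) = 1/((66043 + 258*(661/3)) + 484) = 1/((66043 + 56846) + 484) = 1/(122889 + 484) = 1/123373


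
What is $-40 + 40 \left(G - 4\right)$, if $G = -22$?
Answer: $-1080$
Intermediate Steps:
$-40 + 40 \left(G - 4\right) = -40 + 40 \left(-22 - 4\right) = -40 + 40 \left(-26\right) = -40 - 1040 = -1080$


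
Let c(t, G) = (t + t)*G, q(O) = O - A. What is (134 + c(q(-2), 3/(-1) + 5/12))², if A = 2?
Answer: 215296/9 ≈ 23922.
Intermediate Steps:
q(O) = -2 + O (q(O) = O - 1*2 = O - 2 = -2 + O)
c(t, G) = 2*G*t (c(t, G) = (2*t)*G = 2*G*t)
(134 + c(q(-2), 3/(-1) + 5/12))² = (134 + 2*(3/(-1) + 5/12)*(-2 - 2))² = (134 + 2*(3*(-1) + 5*(1/12))*(-4))² = (134 + 2*(-3 + 5/12)*(-4))² = (134 + 2*(-31/12)*(-4))² = (134 + 62/3)² = (464/3)² = 215296/9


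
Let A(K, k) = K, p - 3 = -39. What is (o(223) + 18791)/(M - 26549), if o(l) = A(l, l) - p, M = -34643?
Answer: -9525/30596 ≈ -0.31132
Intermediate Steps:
p = -36 (p = 3 - 39 = -36)
o(l) = 36 + l (o(l) = l - 1*(-36) = l + 36 = 36 + l)
(o(223) + 18791)/(M - 26549) = ((36 + 223) + 18791)/(-34643 - 26549) = (259 + 18791)/(-61192) = 19050*(-1/61192) = -9525/30596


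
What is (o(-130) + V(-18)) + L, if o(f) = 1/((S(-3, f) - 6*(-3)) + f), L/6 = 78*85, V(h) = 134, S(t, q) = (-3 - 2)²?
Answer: 3472517/87 ≈ 39914.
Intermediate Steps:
S(t, q) = 25 (S(t, q) = (-5)² = 25)
L = 39780 (L = 6*(78*85) = 6*6630 = 39780)
o(f) = 1/(43 + f) (o(f) = 1/((25 - 6*(-3)) + f) = 1/((25 + 18) + f) = 1/(43 + f))
(o(-130) + V(-18)) + L = (1/(43 - 130) + 134) + 39780 = (1/(-87) + 134) + 39780 = (-1/87 + 134) + 39780 = 11657/87 + 39780 = 3472517/87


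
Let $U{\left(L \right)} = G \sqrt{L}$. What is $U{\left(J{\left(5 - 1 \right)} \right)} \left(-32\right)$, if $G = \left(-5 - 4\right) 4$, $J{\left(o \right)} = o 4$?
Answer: $4608$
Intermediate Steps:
$J{\left(o \right)} = 4 o$
$G = -36$ ($G = \left(-9\right) 4 = -36$)
$U{\left(L \right)} = - 36 \sqrt{L}$
$U{\left(J{\left(5 - 1 \right)} \right)} \left(-32\right) = - 36 \sqrt{4 \left(5 - 1\right)} \left(-32\right) = - 36 \sqrt{4 \cdot 4} \left(-32\right) = - 36 \sqrt{16} \left(-32\right) = \left(-36\right) 4 \left(-32\right) = \left(-144\right) \left(-32\right) = 4608$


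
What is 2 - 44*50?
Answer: -2198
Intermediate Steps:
2 - 44*50 = 2 - 2200 = -2198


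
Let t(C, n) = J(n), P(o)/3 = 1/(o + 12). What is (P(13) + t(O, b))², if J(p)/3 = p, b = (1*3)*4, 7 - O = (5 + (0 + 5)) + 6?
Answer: 815409/625 ≈ 1304.7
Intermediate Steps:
O = -9 (O = 7 - ((5 + (0 + 5)) + 6) = 7 - ((5 + 5) + 6) = 7 - (10 + 6) = 7 - 1*16 = 7 - 16 = -9)
P(o) = 3/(12 + o) (P(o) = 3/(o + 12) = 3/(12 + o))
b = 12 (b = 3*4 = 12)
J(p) = 3*p
t(C, n) = 3*n
(P(13) + t(O, b))² = (3/(12 + 13) + 3*12)² = (3/25 + 36)² = (903/25)² = 815409/625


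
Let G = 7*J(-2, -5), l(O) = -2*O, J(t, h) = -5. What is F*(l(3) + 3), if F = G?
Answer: 105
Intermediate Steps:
G = -35 (G = 7*(-5) = -35)
F = -35
F*(l(3) + 3) = -35*(-2*3 + 3) = -35*(-6 + 3) = -35*(-3) = 105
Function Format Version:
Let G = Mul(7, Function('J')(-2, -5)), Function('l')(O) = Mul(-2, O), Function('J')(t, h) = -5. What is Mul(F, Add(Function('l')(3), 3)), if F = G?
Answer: 105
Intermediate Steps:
G = -35 (G = Mul(7, -5) = -35)
F = -35
Mul(F, Add(Function('l')(3), 3)) = Mul(-35, Add(Mul(-2, 3), 3)) = Mul(-35, Add(-6, 3)) = Mul(-35, -3) = 105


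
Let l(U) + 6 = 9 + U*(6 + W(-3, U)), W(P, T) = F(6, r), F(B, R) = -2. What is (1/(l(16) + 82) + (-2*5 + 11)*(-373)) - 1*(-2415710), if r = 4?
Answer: 359885214/149 ≈ 2.4153e+6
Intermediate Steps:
W(P, T) = -2
l(U) = 3 + 4*U (l(U) = -6 + (9 + U*(6 - 2)) = -6 + (9 + U*4) = -6 + (9 + 4*U) = 3 + 4*U)
(1/(l(16) + 82) + (-2*5 + 11)*(-373)) - 1*(-2415710) = (1/((3 + 4*16) + 82) + (-2*5 + 11)*(-373)) - 1*(-2415710) = (1/((3 + 64) + 82) + (-10 + 11)*(-373)) + 2415710 = (1/(67 + 82) + 1*(-373)) + 2415710 = (1/149 - 373) + 2415710 = -55576/149 + 2415710 = 359885214/149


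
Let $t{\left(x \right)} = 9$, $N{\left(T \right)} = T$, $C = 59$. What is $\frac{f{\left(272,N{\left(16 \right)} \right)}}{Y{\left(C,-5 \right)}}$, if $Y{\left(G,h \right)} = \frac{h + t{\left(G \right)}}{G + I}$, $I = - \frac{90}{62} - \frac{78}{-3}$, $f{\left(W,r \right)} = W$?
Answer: $\frac{176120}{31} \approx 5681.3$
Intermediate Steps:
$I = \frac{761}{31}$ ($I = \left(-90\right) \frac{1}{62} - -26 = - \frac{45}{31} + 26 = \frac{761}{31} \approx 24.548$)
$Y{\left(G,h \right)} = \frac{9 + h}{\frac{761}{31} + G}$ ($Y{\left(G,h \right)} = \frac{h + 9}{G + \frac{761}{31}} = \frac{9 + h}{\frac{761}{31} + G}$)
$\frac{f{\left(272,N{\left(16 \right)} \right)}}{Y{\left(C,-5 \right)}} = \frac{272}{31 \frac{1}{761 + 31 \cdot 59} \left(9 - 5\right)} = \frac{272}{31 \frac{1}{761 + 1829} \cdot 4} = \frac{272}{31 \cdot \frac{1}{2590} \cdot 4} = \frac{272}{\frac{62}{1295}} = 272 \cdot \frac{1295}{62} = \frac{176120}{31}$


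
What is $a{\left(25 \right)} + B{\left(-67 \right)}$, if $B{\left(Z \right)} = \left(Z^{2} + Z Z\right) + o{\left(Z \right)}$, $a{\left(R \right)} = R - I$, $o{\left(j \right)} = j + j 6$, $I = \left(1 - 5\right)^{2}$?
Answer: $8518$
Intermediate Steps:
$I = 16$ ($I = \left(-4\right)^{2} = 16$)
$o{\left(j \right)} = 7 j$ ($o{\left(j \right)} = j + 6 j = 7 j$)
$a{\left(R \right)} = -16 + R$ ($a{\left(R \right)} = R - 16 = -16 + R$)
$B{\left(Z \right)} = 2 Z^{2} + 7 Z$ ($B{\left(Z \right)} = \left(Z^{2} + Z Z\right) + 7 Z = \left(Z^{2} + Z^{2}\right) + 7 Z = 2 Z^{2} + 7 Z$)
$a{\left(25 \right)} + B{\left(-67 \right)} = \left(-16 + 25\right) - 67 \left(7 + 2 \left(-67\right)\right) = 9 - 67 \left(7 - 134\right) = 9 - -8509 = 9 + 8509 = 8518$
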